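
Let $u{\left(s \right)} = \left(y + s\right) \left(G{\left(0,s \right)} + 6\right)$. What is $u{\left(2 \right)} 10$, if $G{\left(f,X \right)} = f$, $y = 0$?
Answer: $120$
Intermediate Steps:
$u{\left(s \right)} = 6 s$ ($u{\left(s \right)} = \left(0 + s\right) \left(0 + 6\right) = s 6 = 6 s$)
$u{\left(2 \right)} 10 = 6 \cdot 2 \cdot 10 = 12 \cdot 10 = 120$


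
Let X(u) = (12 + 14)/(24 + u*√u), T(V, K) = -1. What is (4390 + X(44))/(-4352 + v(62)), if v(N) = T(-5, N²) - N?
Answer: -23214281/23346520 - 143*√11/23346520 ≈ -0.99436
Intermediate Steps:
X(u) = 26/(24 + u^(3/2))
v(N) = -1 - N
(4390 + X(44))/(-4352 + v(62)) = (4390 + 26/(24 + 44^(3/2)))/(-4352 + (-1 - 1*62)) = (4390 + 26/(24 + 88*√11))/(-4352 + (-1 - 62)) = (4390 + 26/(24 + 88*√11))/(-4352 - 63) = (4390 + 26/(24 + 88*√11))/(-4415) = (4390 + 26/(24 + 88*√11))*(-1/4415) = -878/883 - 26/(4415*(24 + 88*√11))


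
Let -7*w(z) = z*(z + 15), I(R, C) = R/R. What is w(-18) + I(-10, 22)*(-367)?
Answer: -2623/7 ≈ -374.71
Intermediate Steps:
I(R, C) = 1
w(z) = -z*(15 + z)/7 (w(z) = -z*(z + 15)/7 = -z*(15 + z)/7)
w(-18) + I(-10, 22)*(-367) = -⅐*(-18)*(15 - 18) + 1*(-367) = -⅐*(-18)*(-3) - 367 = -54/7 - 367 = -2623/7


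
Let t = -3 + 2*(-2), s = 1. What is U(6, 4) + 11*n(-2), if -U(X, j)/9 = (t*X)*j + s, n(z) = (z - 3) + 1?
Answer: 1459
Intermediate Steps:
n(z) = -2 + z (n(z) = (-3 + z) + 1 = -2 + z)
t = -7 (t = -3 - 4 = -7)
U(X, j) = -9 + 63*X*j (U(X, j) = -9*((-7*X)*j + 1) = -9*(-7*X*j + 1) = -9*(1 - 7*X*j) = -9 + 63*X*j)
U(6, 4) + 11*n(-2) = (-9 + 63*6*4) + 11*(-2 - 2) = (-9 + 1512) + 11*(-4) = 1503 - 44 = 1459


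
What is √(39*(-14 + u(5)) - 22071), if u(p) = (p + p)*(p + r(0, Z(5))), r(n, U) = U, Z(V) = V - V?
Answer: 83*I*√3 ≈ 143.76*I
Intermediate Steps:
Z(V) = 0
u(p) = 2*p² (u(p) = (p + p)*(p + 0) = (2*p)*p = 2*p²)
√(39*(-14 + u(5)) - 22071) = √(39*(-14 + 2*5²) - 22071) = √(39*(-14 + 2*25) - 22071) = √(39*(-14 + 50) - 22071) = √(39*36 - 22071) = √(1404 - 22071) = √(-20667) = 83*I*√3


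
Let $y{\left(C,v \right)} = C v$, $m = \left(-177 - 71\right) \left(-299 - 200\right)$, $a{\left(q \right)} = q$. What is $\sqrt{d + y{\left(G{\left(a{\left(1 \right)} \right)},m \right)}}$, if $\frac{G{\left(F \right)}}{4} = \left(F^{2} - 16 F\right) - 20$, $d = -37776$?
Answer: $4 i \sqrt{1085191} \approx 4166.9 i$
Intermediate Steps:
$m = 123752$ ($m = \left(-248\right) \left(-499\right) = 123752$)
$G{\left(F \right)} = -80 - 64 F + 4 F^{2}$ ($G{\left(F \right)} = 4 \left(\left(F^{2} - 16 F\right) - 20\right) = 4 \left(-20 + F^{2} - 16 F\right) = -80 - 64 F + 4 F^{2}$)
$\sqrt{d + y{\left(G{\left(a{\left(1 \right)} \right)},m \right)}} = \sqrt{-37776 + \left(-80 - 64 + 4 \cdot 1^{2}\right) 123752} = \sqrt{-37776 + \left(-80 - 64 + 4 \cdot 1\right) 123752} = \sqrt{-37776 + \left(-80 - 64 + 4\right) 123752} = \sqrt{-37776 - 17325280} = \sqrt{-17363056} = 4 i \sqrt{1085191}$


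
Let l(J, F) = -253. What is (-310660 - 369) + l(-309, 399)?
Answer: -311282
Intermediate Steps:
(-310660 - 369) + l(-309, 399) = (-310660 - 369) - 253 = -311029 - 253 = -311282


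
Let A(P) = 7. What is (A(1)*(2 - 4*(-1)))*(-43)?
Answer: -1806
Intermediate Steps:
(A(1)*(2 - 4*(-1)))*(-43) = (7*(2 - 4*(-1)))*(-43) = (7*(2 + 4))*(-43) = (7*6)*(-43) = 42*(-43) = -1806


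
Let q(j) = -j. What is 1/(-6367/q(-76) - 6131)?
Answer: -76/472323 ≈ -0.00016091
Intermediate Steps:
1/(-6367/q(-76) - 6131) = 1/(-6367/((-1*(-76))) - 6131) = 1/(-6367/76 - 6131) = 1/(-472323/76) = -76/472323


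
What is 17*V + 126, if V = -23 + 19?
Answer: 58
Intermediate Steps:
V = -4
17*V + 126 = 17*(-4) + 126 = -68 + 126 = 58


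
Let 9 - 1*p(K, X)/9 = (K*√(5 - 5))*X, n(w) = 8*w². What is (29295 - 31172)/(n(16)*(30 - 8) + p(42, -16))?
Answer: -1877/45137 ≈ -0.041584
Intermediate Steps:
p(K, X) = 81 (p(K, X) = 81 - 9*K*√(5 - 5)*X = 81 - 9*K*√0*X = 81 - 9*K*0*X = 81 - 0*X = 81 - 9*0 = 81 + 0 = 81)
(29295 - 31172)/(n(16)*(30 - 8) + p(42, -16)) = (29295 - 31172)/((8*16²)*(30 - 8) + 81) = -1877/((8*256)*22 + 81) = -1877/(2048*22 + 81) = -1877/(45056 + 81) = -1877/45137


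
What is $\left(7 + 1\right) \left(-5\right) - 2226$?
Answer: $-2266$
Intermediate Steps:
$\left(7 + 1\right) \left(-5\right) - 2226 = 8 \left(-5\right) - 2226 = -40 - 2226 = -2266$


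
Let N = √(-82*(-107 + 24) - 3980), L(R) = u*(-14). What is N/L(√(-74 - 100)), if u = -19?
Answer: 3*√314/266 ≈ 0.19985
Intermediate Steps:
L(R) = 266 (L(R) = -19*(-14) = 266)
N = 3*√314 (N = √(-82*(-83) - 3980) = √(6806 - 3980) = √2826 = 3*√314 ≈ 53.160)
N/L(√(-74 - 100)) = (3*√314)/266 = (3*√314)*(1/266) = 3*√314/266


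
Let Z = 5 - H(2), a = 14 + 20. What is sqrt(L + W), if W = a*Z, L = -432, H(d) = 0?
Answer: I*sqrt(262) ≈ 16.186*I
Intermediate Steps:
a = 34
Z = 5 (Z = 5 - 1*0 = 5 + 0 = 5)
W = 170 (W = 34*5 = 170)
sqrt(L + W) = sqrt(-432 + 170) = sqrt(-262) = I*sqrt(262)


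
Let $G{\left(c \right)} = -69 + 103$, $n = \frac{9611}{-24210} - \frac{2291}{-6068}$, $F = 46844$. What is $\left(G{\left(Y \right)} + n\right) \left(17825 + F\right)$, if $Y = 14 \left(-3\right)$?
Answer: $\frac{161412500936929}{73453140} \approx 2.1975 \cdot 10^{6}$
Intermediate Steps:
$n = - \frac{1427219}{73453140}$ ($n = 9611 \left(- \frac{1}{24210}\right) - - \frac{2291}{6068} = - \frac{9611}{24210} + \frac{2291}{6068} = - \frac{1427219}{73453140} \approx -0.01943$)
$Y = -42$
$G{\left(c \right)} = 34$
$\left(G{\left(Y \right)} + n\right) \left(17825 + F\right) = \left(34 - \frac{1427219}{73453140}\right) \left(17825 + 46844\right) = \frac{2495979541}{73453140} \cdot 64669 = \frac{161412500936929}{73453140}$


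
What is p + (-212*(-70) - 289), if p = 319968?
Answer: 334519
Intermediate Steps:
p + (-212*(-70) - 289) = 319968 + (-212*(-70) - 289) = 319968 + (14840 - 289) = 319968 + 14551 = 334519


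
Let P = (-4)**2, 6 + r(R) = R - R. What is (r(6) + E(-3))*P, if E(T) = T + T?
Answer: -192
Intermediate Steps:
E(T) = 2*T
r(R) = -6 (r(R) = -6 + (R - R) = -6 + 0 = -6)
P = 16
(r(6) + E(-3))*P = (-6 + 2*(-3))*16 = (-6 - 6)*16 = -12*16 = -192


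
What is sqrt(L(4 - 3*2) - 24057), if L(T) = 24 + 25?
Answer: 2*I*sqrt(6002) ≈ 154.95*I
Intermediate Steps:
L(T) = 49
sqrt(L(4 - 3*2) - 24057) = sqrt(49 - 24057) = sqrt(-24008) = 2*I*sqrt(6002)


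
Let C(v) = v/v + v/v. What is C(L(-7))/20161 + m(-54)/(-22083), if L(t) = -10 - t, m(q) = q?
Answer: 377620/148405121 ≈ 0.0025445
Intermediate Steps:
C(v) = 2 (C(v) = 1 + 1 = 2)
C(L(-7))/20161 + m(-54)/(-22083) = 2/20161 - 54/(-22083) = 2*(1/20161) - 54*(-1/22083) = 2/20161 + 18/7361 = 377620/148405121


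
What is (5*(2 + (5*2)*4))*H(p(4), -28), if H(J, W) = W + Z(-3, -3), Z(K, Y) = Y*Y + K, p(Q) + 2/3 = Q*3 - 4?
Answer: -4620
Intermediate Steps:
p(Q) = -14/3 + 3*Q (p(Q) = -⅔ + (Q*3 - 4) = -⅔ + (3*Q - 4) = -⅔ + (-4 + 3*Q) = -14/3 + 3*Q)
Z(K, Y) = K + Y² (Z(K, Y) = Y² + K = K + Y²)
H(J, W) = 6 + W (H(J, W) = W + (-3 + (-3)²) = W + (-3 + 9) = W + 6 = 6 + W)
(5*(2 + (5*2)*4))*H(p(4), -28) = (5*(2 + (5*2)*4))*(6 - 28) = (5*(2 + 10*4))*(-22) = (5*(2 + 40))*(-22) = (5*42)*(-22) = 210*(-22) = -4620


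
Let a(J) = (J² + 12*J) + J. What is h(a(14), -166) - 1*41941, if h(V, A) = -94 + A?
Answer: -42201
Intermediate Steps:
a(J) = J² + 13*J
h(a(14), -166) - 1*41941 = (-94 - 166) - 1*41941 = -260 - 41941 = -42201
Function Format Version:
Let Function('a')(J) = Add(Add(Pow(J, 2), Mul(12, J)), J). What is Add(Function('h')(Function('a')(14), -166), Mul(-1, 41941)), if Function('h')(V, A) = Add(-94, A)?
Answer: -42201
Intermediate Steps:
Function('a')(J) = Add(Pow(J, 2), Mul(13, J))
Add(Function('h')(Function('a')(14), -166), Mul(-1, 41941)) = Add(Add(-94, -166), Mul(-1, 41941)) = Add(-260, -41941) = -42201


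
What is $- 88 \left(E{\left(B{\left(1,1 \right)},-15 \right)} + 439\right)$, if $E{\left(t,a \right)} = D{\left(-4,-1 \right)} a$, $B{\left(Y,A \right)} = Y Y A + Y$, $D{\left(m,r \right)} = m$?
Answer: $-43912$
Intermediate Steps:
$B{\left(Y,A \right)} = Y + A Y^{2}$ ($B{\left(Y,A \right)} = Y^{2} A + Y = A Y^{2} + Y = Y + A Y^{2}$)
$E{\left(t,a \right)} = - 4 a$
$- 88 \left(E{\left(B{\left(1,1 \right)},-15 \right)} + 439\right) = - 88 \left(\left(-4\right) \left(-15\right) + 439\right) = - 88 \left(60 + 439\right) = \left(-88\right) 499 = -43912$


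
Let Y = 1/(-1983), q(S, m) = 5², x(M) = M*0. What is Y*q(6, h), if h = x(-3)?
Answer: -25/1983 ≈ -0.012607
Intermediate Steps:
x(M) = 0
h = 0
q(S, m) = 25
Y = -1/1983 ≈ -0.00050429
Y*q(6, h) = -1/1983*25 = -25/1983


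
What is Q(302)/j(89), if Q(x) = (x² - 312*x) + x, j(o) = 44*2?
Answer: -1359/44 ≈ -30.886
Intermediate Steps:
j(o) = 88
Q(x) = x² - 311*x
Q(302)/j(89) = (302*(-311 + 302))/88 = (302*(-9))*(1/88) = -2718*1/88 = -1359/44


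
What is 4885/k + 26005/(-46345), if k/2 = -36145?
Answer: -84251871/134011202 ≈ -0.62869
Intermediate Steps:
k = -72290 (k = 2*(-36145) = -72290)
4885/k + 26005/(-46345) = 4885/(-72290) + 26005/(-46345) = 4885*(-1/72290) + 26005*(-1/46345) = -977/14458 - 5201/9269 = -84251871/134011202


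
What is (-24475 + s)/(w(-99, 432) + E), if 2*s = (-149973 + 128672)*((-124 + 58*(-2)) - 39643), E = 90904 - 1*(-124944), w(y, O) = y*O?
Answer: 849498833/346160 ≈ 2454.1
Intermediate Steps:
w(y, O) = O*y
E = 215848 (E = 90904 + 124944 = 215848)
s = 849547783/2 (s = ((-149973 + 128672)*((-124 + 58*(-2)) - 39643))/2 = (-21301*((-124 - 116) - 39643))/2 = (-21301*(-240 - 39643))/2 = (-21301*(-39883))/2 = (1/2)*849547783 = 849547783/2 ≈ 4.2477e+8)
(-24475 + s)/(w(-99, 432) + E) = (-24475 + 849547783/2)/(432*(-99) + 215848) = 849498833/(2*(-42768 + 215848)) = (849498833/2)/173080 = (849498833/2)*(1/173080) = 849498833/346160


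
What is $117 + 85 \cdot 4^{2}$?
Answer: $1477$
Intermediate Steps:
$117 + 85 \cdot 4^{2} = 117 + 85 \cdot 16 = 117 + 1360 = 1477$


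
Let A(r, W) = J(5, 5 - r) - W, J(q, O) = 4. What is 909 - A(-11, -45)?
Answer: 860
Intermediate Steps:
A(r, W) = 4 - W
909 - A(-11, -45) = 909 - (4 - 1*(-45)) = 909 - (4 + 45) = 909 - 1*49 = 909 - 49 = 860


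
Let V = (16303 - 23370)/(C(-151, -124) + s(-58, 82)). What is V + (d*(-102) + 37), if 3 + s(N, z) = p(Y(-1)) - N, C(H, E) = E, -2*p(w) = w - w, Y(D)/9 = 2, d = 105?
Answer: -729370/69 ≈ -10571.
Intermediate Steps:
Y(D) = 18 (Y(D) = 9*2 = 18)
p(w) = 0 (p(w) = -(w - w)/2 = -1/2*0 = 0)
s(N, z) = -3 - N (s(N, z) = -3 + (0 - N) = -3 - N)
V = 7067/69 (V = (16303 - 23370)/(-124 + (-3 - 1*(-58))) = -7067/(-124 + (-3 + 58)) = -7067/(-124 + 55) = -7067/(-69) = -7067*(-1/69) = 7067/69 ≈ 102.42)
V + (d*(-102) + 37) = 7067/69 + (105*(-102) + 37) = 7067/69 + (-10710 + 37) = 7067/69 - 10673 = -729370/69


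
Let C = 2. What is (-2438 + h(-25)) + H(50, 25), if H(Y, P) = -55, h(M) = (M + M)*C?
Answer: -2593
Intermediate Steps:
h(M) = 4*M (h(M) = (M + M)*2 = (2*M)*2 = 4*M)
(-2438 + h(-25)) + H(50, 25) = (-2438 + 4*(-25)) - 55 = (-2438 - 100) - 55 = -2538 - 55 = -2593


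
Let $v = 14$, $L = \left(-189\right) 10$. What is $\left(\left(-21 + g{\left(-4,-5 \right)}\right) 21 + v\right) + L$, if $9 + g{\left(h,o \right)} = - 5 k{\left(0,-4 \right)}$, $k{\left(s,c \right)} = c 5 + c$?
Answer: $14$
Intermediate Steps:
$L = -1890$
$k{\left(s,c \right)} = 6 c$ ($k{\left(s,c \right)} = 5 c + c = 6 c$)
$g{\left(h,o \right)} = 111$ ($g{\left(h,o \right)} = -9 - 5 \cdot 6 \left(-4\right) = -9 - -120 = -9 + 120 = 111$)
$\left(\left(-21 + g{\left(-4,-5 \right)}\right) 21 + v\right) + L = \left(\left(-21 + 111\right) 21 + 14\right) - 1890 = \left(90 \cdot 21 + 14\right) - 1890 = \left(1890 + 14\right) - 1890 = 1904 - 1890 = 14$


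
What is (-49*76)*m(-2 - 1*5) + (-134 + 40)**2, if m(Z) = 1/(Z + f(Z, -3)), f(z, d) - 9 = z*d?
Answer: 199504/23 ≈ 8674.1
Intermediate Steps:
f(z, d) = 9 + d*z (f(z, d) = 9 + z*d = 9 + d*z)
m(Z) = 1/(9 - 2*Z) (m(Z) = 1/(Z + (9 - 3*Z)) = 1/(9 - 2*Z))
(-49*76)*m(-2 - 1*5) + (-134 + 40)**2 = (-49*76)*(-1/(-9 + 2*(-2 - 1*5))) + (-134 + 40)**2 = -(-3724)/(-9 + 2*(-2 - 5)) + (-94)**2 = -(-3724)/(-9 + 2*(-7)) + 8836 = -(-3724)/(-9 - 14) + 8836 = -(-3724)/(-23) + 8836 = -(-3724)*(-1)/23 + 8836 = -3724*1/23 + 8836 = -3724/23 + 8836 = 199504/23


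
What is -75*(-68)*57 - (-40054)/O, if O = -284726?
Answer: 41384904073/142363 ≈ 2.9070e+5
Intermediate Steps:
-75*(-68)*57 - (-40054)/O = -75*(-68)*57 - (-40054)/(-284726) = 5100*57 - (-40054)*(-1)/284726 = 290700 - 1*20027/142363 = 290700 - 20027/142363 = 41384904073/142363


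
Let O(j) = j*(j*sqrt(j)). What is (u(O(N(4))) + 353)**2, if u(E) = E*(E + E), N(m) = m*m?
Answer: 4399527225025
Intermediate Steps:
N(m) = m**2
O(j) = j**(5/2) (O(j) = j*j**(3/2) = j**(5/2))
u(E) = 2*E**2 (u(E) = E*(2*E) = 2*E**2)
(u(O(N(4))) + 353)**2 = (2*((4**2)**(5/2))**2 + 353)**2 = (2*(16**(5/2))**2 + 353)**2 = (2*1024**2 + 353)**2 = (2*1048576 + 353)**2 = (2097152 + 353)**2 = 2097505**2 = 4399527225025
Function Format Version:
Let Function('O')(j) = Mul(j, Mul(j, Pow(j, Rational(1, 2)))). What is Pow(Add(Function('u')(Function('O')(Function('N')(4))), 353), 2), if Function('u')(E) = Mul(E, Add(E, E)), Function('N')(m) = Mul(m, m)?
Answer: 4399527225025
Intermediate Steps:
Function('N')(m) = Pow(m, 2)
Function('O')(j) = Pow(j, Rational(5, 2)) (Function('O')(j) = Mul(j, Pow(j, Rational(3, 2))) = Pow(j, Rational(5, 2)))
Function('u')(E) = Mul(2, Pow(E, 2)) (Function('u')(E) = Mul(E, Mul(2, E)) = Mul(2, Pow(E, 2)))
Pow(Add(Function('u')(Function('O')(Function('N')(4))), 353), 2) = Pow(Add(Mul(2, Pow(Pow(Pow(4, 2), Rational(5, 2)), 2)), 353), 2) = Pow(Add(Mul(2, Pow(Pow(16, Rational(5, 2)), 2)), 353), 2) = Pow(Add(Mul(2, Pow(1024, 2)), 353), 2) = Pow(Add(Mul(2, 1048576), 353), 2) = Pow(Add(2097152, 353), 2) = Pow(2097505, 2) = 4399527225025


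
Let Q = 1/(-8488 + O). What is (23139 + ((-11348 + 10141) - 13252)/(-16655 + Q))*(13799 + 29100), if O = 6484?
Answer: 33132210802140345/33376621 ≈ 9.9268e+8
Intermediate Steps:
Q = -1/2004 (Q = 1/(-8488 + 6484) = 1/(-2004) = -1/2004 ≈ -0.00049900)
(23139 + ((-11348 + 10141) - 13252)/(-16655 + Q))*(13799 + 29100) = (23139 + ((-11348 + 10141) - 13252)/(-16655 - 1/2004))*(13799 + 29100) = (23139 + (-1207 - 13252)/(-33376621/2004))*42899 = (23139 - 14459*(-2004/33376621))*42899 = (23139 + 28975836/33376621)*42899 = (772330609155/33376621)*42899 = 33132210802140345/33376621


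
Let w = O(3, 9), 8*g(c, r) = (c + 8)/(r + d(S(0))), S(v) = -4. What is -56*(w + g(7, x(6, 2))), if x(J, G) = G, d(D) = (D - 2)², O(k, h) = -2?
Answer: 4151/38 ≈ 109.24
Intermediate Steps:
d(D) = (-2 + D)²
g(c, r) = (8 + c)/(8*(36 + r)) (g(c, r) = ((c + 8)/(r + (-2 - 4)²))/8 = ((8 + c)/(r + (-6)²))/8 = ((8 + c)/(r + 36))/8 = ((8 + c)/(36 + r))/8 = (8 + c)/(8*(36 + r)))
w = -2
-56*(w + g(7, x(6, 2))) = -56*(-2 + (8 + 7)/(8*(36 + 2))) = -56*(-2 + (⅛)*15/38) = -56*(-2 + (⅛)*(1/38)*15) = -56*(-2 + 15/304) = -56*(-593/304) = 4151/38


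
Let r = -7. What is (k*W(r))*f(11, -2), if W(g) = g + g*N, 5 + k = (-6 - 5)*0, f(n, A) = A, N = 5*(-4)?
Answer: 1330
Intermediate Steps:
N = -20
k = -5 (k = -5 + (-6 - 5)*0 = -5 - 11*0 = -5 + 0 = -5)
W(g) = -19*g (W(g) = g + g*(-20) = g - 20*g = -19*g)
(k*W(r))*f(11, -2) = -(-95)*(-7)*(-2) = -5*133*(-2) = -665*(-2) = 1330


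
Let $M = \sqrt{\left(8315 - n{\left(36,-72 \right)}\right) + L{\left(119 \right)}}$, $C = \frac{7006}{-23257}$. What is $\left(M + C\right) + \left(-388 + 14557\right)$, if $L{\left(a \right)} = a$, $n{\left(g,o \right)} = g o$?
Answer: $\frac{329521427}{23257} + \sqrt{11026} \approx 14274.0$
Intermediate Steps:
$C = - \frac{7006}{23257}$ ($C = 7006 \left(- \frac{1}{23257}\right) = - \frac{7006}{23257} \approx -0.30124$)
$M = \sqrt{11026}$ ($M = \sqrt{\left(8315 - 36 \left(-72\right)\right) + 119} = \sqrt{\left(8315 - -2592\right) + 119} = \sqrt{\left(8315 + 2592\right) + 119} = \sqrt{10907 + 119} = \sqrt{11026} \approx 105.0$)
$\left(M + C\right) + \left(-388 + 14557\right) = \left(\sqrt{11026} - \frac{7006}{23257}\right) + \left(-388 + 14557\right) = \left(- \frac{7006}{23257} + \sqrt{11026}\right) + 14169 = \frac{329521427}{23257} + \sqrt{11026}$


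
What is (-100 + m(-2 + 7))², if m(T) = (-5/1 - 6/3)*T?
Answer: 18225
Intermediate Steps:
m(T) = -7*T (m(T) = (-5*1 - 6*⅓)*T = (-5 - 2)*T = -7*T)
(-100 + m(-2 + 7))² = (-100 - 7*(-2 + 7))² = (-100 - 7*5)² = (-100 - 35)² = (-135)² = 18225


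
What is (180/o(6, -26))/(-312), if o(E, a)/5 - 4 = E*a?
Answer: 3/3952 ≈ 0.00075911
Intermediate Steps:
o(E, a) = 20 + 5*E*a (o(E, a) = 20 + 5*(E*a) = 20 + 5*E*a)
(180/o(6, -26))/(-312) = (180/(20 + 5*6*(-26)))/(-312) = (180/(20 - 780))*(-1/312) = (180/(-760))*(-1/312) = (180*(-1/760))*(-1/312) = -9/38*(-1/312) = 3/3952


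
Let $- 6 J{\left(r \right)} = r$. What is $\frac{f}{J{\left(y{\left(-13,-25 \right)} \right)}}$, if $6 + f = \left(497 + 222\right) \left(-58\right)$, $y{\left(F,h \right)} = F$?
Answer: $- \frac{250248}{13} \approx -19250.0$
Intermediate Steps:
$J{\left(r \right)} = - \frac{r}{6}$
$f = -41708$ ($f = -6 + \left(497 + 222\right) \left(-58\right) = -6 + 719 \left(-58\right) = -6 - 41702 = -41708$)
$\frac{f}{J{\left(y{\left(-13,-25 \right)} \right)}} = - \frac{41708}{\left(- \frac{1}{6}\right) \left(-13\right)} = - \frac{41708}{\frac{13}{6}} = \left(-41708\right) \frac{6}{13} = - \frac{250248}{13}$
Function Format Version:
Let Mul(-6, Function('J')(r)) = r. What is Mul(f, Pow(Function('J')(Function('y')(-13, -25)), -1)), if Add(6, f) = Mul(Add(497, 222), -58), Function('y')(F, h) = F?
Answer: Rational(-250248, 13) ≈ -19250.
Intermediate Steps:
Function('J')(r) = Mul(Rational(-1, 6), r)
f = -41708 (f = Add(-6, Mul(Add(497, 222), -58)) = Add(-6, Mul(719, -58)) = Add(-6, -41702) = -41708)
Mul(f, Pow(Function('J')(Function('y')(-13, -25)), -1)) = Mul(-41708, Pow(Mul(Rational(-1, 6), -13), -1)) = Mul(-41708, Pow(Rational(13, 6), -1)) = Mul(-41708, Rational(6, 13)) = Rational(-250248, 13)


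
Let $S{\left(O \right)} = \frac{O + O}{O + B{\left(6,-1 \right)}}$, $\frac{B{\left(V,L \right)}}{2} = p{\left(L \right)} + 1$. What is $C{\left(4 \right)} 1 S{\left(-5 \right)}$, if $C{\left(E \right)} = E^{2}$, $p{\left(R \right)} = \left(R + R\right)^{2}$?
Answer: $-32$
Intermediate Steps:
$p{\left(R \right)} = 4 R^{2}$ ($p{\left(R \right)} = \left(2 R\right)^{2} = 4 R^{2}$)
$B{\left(V,L \right)} = 2 + 8 L^{2}$ ($B{\left(V,L \right)} = 2 \left(4 L^{2} + 1\right) = 2 \left(1 + 4 L^{2}\right) = 2 + 8 L^{2}$)
$S{\left(O \right)} = \frac{2 O}{10 + O}$ ($S{\left(O \right)} = \frac{O + O}{O + \left(2 + 8 \left(-1\right)^{2}\right)} = \frac{2 O}{O + \left(2 + 8 \cdot 1\right)} = \frac{2 O}{O + \left(2 + 8\right)} = \frac{2 O}{O + 10} = \frac{2 O}{10 + O}$)
$C{\left(4 \right)} 1 S{\left(-5 \right)} = 4^{2} \cdot 1 \cdot 2 \left(-5\right) \frac{1}{10 - 5} = 16 \cdot 1 \cdot 2 \left(-5\right) \frac{1}{5} = 16 \cdot 2 \left(-5\right) \frac{1}{5} = 16 \left(-2\right) = -32$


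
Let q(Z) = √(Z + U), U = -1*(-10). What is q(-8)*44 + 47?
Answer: 47 + 44*√2 ≈ 109.23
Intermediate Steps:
U = 10
q(Z) = √(10 + Z) (q(Z) = √(Z + 10) = √(10 + Z))
q(-8)*44 + 47 = √(10 - 8)*44 + 47 = √2*44 + 47 = 44*√2 + 47 = 47 + 44*√2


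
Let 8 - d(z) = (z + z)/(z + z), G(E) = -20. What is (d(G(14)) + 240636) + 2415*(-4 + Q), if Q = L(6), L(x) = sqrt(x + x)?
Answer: 230983 + 4830*sqrt(3) ≈ 2.3935e+5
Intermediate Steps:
L(x) = sqrt(2)*sqrt(x) (L(x) = sqrt(2*x) = sqrt(2)*sqrt(x))
Q = 2*sqrt(3) (Q = sqrt(2)*sqrt(6) = 2*sqrt(3) ≈ 3.4641)
d(z) = 7 (d(z) = 8 - (z + z)/(z + z) = 8 - 2*z/(2*z) = 8 - 2*z*1/(2*z) = 8 - 1*1 = 8 - 1 = 7)
(d(G(14)) + 240636) + 2415*(-4 + Q) = (7 + 240636) + 2415*(-4 + 2*sqrt(3)) = 240643 + (-9660 + 4830*sqrt(3)) = 230983 + 4830*sqrt(3)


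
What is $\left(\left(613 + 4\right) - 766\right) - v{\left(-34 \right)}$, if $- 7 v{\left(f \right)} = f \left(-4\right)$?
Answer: $- \frac{907}{7} \approx -129.57$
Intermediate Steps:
$v{\left(f \right)} = \frac{4 f}{7}$ ($v{\left(f \right)} = - \frac{f \left(-4\right)}{7} = - \frac{\left(-4\right) f}{7} = \frac{4 f}{7}$)
$\left(\left(613 + 4\right) - 766\right) - v{\left(-34 \right)} = \left(\left(613 + 4\right) - 766\right) - \frac{4}{7} \left(-34\right) = \left(617 - 766\right) - - \frac{136}{7} = -149 + \frac{136}{7} = - \frac{907}{7}$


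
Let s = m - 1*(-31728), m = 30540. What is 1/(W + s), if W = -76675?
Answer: -1/14407 ≈ -6.9411e-5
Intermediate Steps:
s = 62268 (s = 30540 - 1*(-31728) = 30540 + 31728 = 62268)
1/(W + s) = 1/(-76675 + 62268) = 1/(-14407) = -1/14407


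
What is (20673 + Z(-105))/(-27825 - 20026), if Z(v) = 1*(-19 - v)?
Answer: -20759/47851 ≈ -0.43383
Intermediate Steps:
Z(v) = -19 - v
(20673 + Z(-105))/(-27825 - 20026) = (20673 + (-19 - 1*(-105)))/(-27825 - 20026) = (20673 + (-19 + 105))/(-47851) = (20673 + 86)*(-1/47851) = 20759*(-1/47851) = -20759/47851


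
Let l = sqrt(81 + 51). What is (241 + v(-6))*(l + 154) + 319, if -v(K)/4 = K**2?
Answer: 15257 + 194*sqrt(33) ≈ 16371.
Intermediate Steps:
l = 2*sqrt(33) (l = sqrt(132) = 2*sqrt(33) ≈ 11.489)
v(K) = -4*K**2
(241 + v(-6))*(l + 154) + 319 = (241 - 4*(-6)**2)*(2*sqrt(33) + 154) + 319 = (241 - 4*36)*(154 + 2*sqrt(33)) + 319 = (241 - 144)*(154 + 2*sqrt(33)) + 319 = 97*(154 + 2*sqrt(33)) + 319 = (14938 + 194*sqrt(33)) + 319 = 15257 + 194*sqrt(33)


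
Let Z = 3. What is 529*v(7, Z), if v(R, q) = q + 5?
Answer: 4232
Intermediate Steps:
v(R, q) = 5 + q
529*v(7, Z) = 529*(5 + 3) = 529*8 = 4232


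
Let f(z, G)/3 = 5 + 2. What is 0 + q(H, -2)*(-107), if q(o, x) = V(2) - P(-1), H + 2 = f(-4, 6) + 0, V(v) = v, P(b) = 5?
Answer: 321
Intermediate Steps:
f(z, G) = 21 (f(z, G) = 3*(5 + 2) = 3*7 = 21)
H = 19 (H = -2 + (21 + 0) = -2 + 21 = 19)
q(o, x) = -3 (q(o, x) = 2 - 1*5 = 2 - 5 = -3)
0 + q(H, -2)*(-107) = 0 - 3*(-107) = 0 + 321 = 321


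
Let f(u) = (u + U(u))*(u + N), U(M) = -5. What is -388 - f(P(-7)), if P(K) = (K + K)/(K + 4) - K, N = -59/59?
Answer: -4132/9 ≈ -459.11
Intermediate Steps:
N = -1 (N = -59*1/59 = -1)
P(K) = -K + 2*K/(4 + K) (P(K) = (2*K)/(4 + K) - K = 2*K/(4 + K) - K = -K + 2*K/(4 + K))
f(u) = (-1 + u)*(-5 + u) (f(u) = (u - 5)*(u - 1) = (-5 + u)*(-1 + u) = (-1 + u)*(-5 + u))
-388 - f(P(-7)) = -388 - (5 + (-1*(-7)*(2 - 7)/(4 - 7))**2 - (-6)*(-7)*(2 - 7)/(4 - 7)) = -388 - (5 + (-1*(-7)*(-5)/(-3))**2 - (-6)*(-7)*(-5)/(-3)) = -388 - (5 + (-1*(-7)*(-1/3)*(-5))**2 - (-6)*(-7)*(-1)*(-5)/3) = -388 - (5 + (35/3)**2 - 6*35/3) = -388 - (5 + 1225/9 - 70) = -388 - 1*640/9 = -388 - 640/9 = -4132/9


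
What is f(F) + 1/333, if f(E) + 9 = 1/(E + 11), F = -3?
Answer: -23635/2664 ≈ -8.8720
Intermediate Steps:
f(E) = -9 + 1/(11 + E) (f(E) = -9 + 1/(E + 11) = -9 + 1/(11 + E))
f(F) + 1/333 = (-98 - 9*(-3))/(11 - 3) + 1/333 = (-98 + 27)/8 + 1/333 = (⅛)*(-71) + 1/333 = -71/8 + 1/333 = -23635/2664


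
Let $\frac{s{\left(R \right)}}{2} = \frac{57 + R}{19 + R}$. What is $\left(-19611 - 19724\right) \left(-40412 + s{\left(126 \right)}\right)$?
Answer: $\frac{46095695258}{29} \approx 1.5895 \cdot 10^{9}$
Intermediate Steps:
$s{\left(R \right)} = \frac{2 \left(57 + R\right)}{19 + R}$ ($s{\left(R \right)} = 2 \frac{57 + R}{19 + R} = \frac{2 \left(57 + R\right)}{19 + R}$)
$\left(-19611 - 19724\right) \left(-40412 + s{\left(126 \right)}\right) = \left(-19611 - 19724\right) \left(-40412 + \frac{2 \left(57 + 126\right)}{19 + 126}\right) = - 39335 \left(-40412 + 2 \cdot \frac{1}{145} \cdot 183\right) = - 39335 \left(-40412 + \frac{366}{145}\right) = \left(-39335\right) \left(- \frac{5859374}{145}\right) = \frac{46095695258}{29}$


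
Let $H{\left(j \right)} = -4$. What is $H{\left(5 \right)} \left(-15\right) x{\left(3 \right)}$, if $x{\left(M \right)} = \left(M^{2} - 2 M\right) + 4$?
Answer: $420$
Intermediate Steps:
$x{\left(M \right)} = 4 + M^{2} - 2 M$
$H{\left(5 \right)} \left(-15\right) x{\left(3 \right)} = \left(-4\right) \left(-15\right) \left(4 + 3^{2} - 6\right) = 60 \left(4 + 9 - 6\right) = 60 \cdot 7 = 420$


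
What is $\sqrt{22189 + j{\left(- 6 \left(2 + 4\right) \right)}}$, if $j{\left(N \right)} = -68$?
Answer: $\sqrt{22121} \approx 148.73$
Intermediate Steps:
$\sqrt{22189 + j{\left(- 6 \left(2 + 4\right) \right)}} = \sqrt{22189 - 68} = \sqrt{22121}$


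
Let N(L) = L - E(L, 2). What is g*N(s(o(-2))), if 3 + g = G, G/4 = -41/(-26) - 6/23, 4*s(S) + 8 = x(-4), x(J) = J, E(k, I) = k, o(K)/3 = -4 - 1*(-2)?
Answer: 0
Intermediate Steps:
o(K) = -6 (o(K) = 3*(-4 - 1*(-2)) = 3*(-4 + 2) = 3*(-2) = -6)
s(S) = -3 (s(S) = -2 + (¼)*(-4) = -2 - 1 = -3)
G = 1574/299 (G = 4*(-41/(-26) - 6/23) = 4*(-41*(-1/26) - 6*1/23) = 4*(41/26 - 6/23) = 4*(787/598) = 1574/299 ≈ 5.2642)
N(L) = 0 (N(L) = L - L = 0)
g = 677/299 (g = -3 + 1574/299 = 677/299 ≈ 2.2642)
g*N(s(o(-2))) = (677/299)*0 = 0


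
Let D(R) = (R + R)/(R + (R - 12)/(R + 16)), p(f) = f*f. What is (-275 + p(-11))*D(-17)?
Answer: 1309/3 ≈ 436.33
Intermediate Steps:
p(f) = f²
D(R) = 2*R/(R + (-12 + R)/(16 + R)) (D(R) = (2*R)/(R + (-12 + R)/(16 + R)) = 2*R/(R + (-12 + R)/(16 + R)))
(-275 + p(-11))*D(-17) = (-275 + (-11)²)*(2*(-17)*(16 - 17)/(-12 + (-17)² + 17*(-17))) = (-275 + 121)*(2*(-17)*(-1)/(-12 + 289 - 289)) = -308*(-17)*(-1)/(-12) = -308*(-17)*(-1)*(-1)/12 = -154*(-17/6) = 1309/3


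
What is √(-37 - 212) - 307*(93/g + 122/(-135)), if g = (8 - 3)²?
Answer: -583607/675 + I*√249 ≈ -864.6 + 15.78*I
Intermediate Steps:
g = 25 (g = 5² = 25)
√(-37 - 212) - 307*(93/g + 122/(-135)) = √(-37 - 212) - 307*(93/25 + 122/(-135)) = √(-249) - 307*(93*(1/25) + 122*(-1/135)) = I*√249 - 307*(93/25 - 122/135) = I*√249 - 307*1901/675 = I*√249 - 583607/675 = -583607/675 + I*√249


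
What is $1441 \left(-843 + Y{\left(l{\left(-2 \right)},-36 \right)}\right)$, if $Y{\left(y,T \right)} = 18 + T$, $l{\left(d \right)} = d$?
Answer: $-1240701$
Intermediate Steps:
$1441 \left(-843 + Y{\left(l{\left(-2 \right)},-36 \right)}\right) = 1441 \left(-843 + \left(18 - 36\right)\right) = 1441 \left(-843 - 18\right) = 1441 \left(-861\right) = -1240701$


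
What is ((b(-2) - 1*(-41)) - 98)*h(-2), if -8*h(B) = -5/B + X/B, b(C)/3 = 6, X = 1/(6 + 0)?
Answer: 377/32 ≈ 11.781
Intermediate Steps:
X = ⅙ (X = 1/6 = ⅙ ≈ 0.16667)
b(C) = 18 (b(C) = 3*6 = 18)
h(B) = 29/(48*B) (h(B) = -(-5/B + 1/(6*B))/8 = -(-29)/(48*B) = 29/(48*B))
((b(-2) - 1*(-41)) - 98)*h(-2) = ((18 - 1*(-41)) - 98)*((29/48)/(-2)) = ((18 + 41) - 98)*((29/48)*(-½)) = (59 - 98)*(-29/96) = -39*(-29/96) = 377/32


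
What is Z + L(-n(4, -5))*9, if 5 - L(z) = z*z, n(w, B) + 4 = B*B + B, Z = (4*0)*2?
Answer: -2259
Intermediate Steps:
Z = 0 (Z = 0*2 = 0)
n(w, B) = -4 + B + B² (n(w, B) = -4 + (B*B + B) = -4 + (B² + B) = -4 + (B + B²) = -4 + B + B²)
L(z) = 5 - z² (L(z) = 5 - z*z = 5 - z²)
Z + L(-n(4, -5))*9 = 0 + (5 - (-(-4 - 5 + (-5)²))²)*9 = 0 + (5 - (-(-4 - 5 + 25))²)*9 = 0 + (5 - (-1*16)²)*9 = 0 + (5 - 1*(-16)²)*9 = 0 + (5 - 1*256)*9 = 0 + (5 - 256)*9 = 0 - 251*9 = 0 - 2259 = -2259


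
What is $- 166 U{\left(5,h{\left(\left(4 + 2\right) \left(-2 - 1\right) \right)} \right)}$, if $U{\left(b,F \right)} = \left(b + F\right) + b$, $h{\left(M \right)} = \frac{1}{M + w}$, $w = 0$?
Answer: $- \frac{14857}{9} \approx -1650.8$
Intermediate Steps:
$h{\left(M \right)} = \frac{1}{M}$ ($h{\left(M \right)} = \frac{1}{M + 0} = \frac{1}{M}$)
$U{\left(b,F \right)} = F + 2 b$ ($U{\left(b,F \right)} = \left(F + b\right) + b = F + 2 b$)
$- 166 U{\left(5,h{\left(\left(4 + 2\right) \left(-2 - 1\right) \right)} \right)} = - 166 \left(\frac{1}{\left(4 + 2\right) \left(-2 - 1\right)} + 2 \cdot 5\right) = - 166 \left(\frac{1}{6 \left(-3\right)} + 10\right) = - 166 \left(\frac{1}{-18} + 10\right) = - 166 \left(- \frac{1}{18} + 10\right) = \left(-166\right) \frac{179}{18} = - \frac{14857}{9}$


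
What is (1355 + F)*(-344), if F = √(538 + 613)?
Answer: -466120 - 344*√1151 ≈ -4.7779e+5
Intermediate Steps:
F = √1151 ≈ 33.926
(1355 + F)*(-344) = (1355 + √1151)*(-344) = -466120 - 344*√1151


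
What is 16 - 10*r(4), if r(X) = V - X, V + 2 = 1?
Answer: 66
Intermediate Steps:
V = -1 (V = -2 + 1 = -1)
r(X) = -1 - X
16 - 10*r(4) = 16 - 10*(-1 - 1*4) = 16 - 10*(-1 - 4) = 16 - 10*(-5) = 16 + 50 = 66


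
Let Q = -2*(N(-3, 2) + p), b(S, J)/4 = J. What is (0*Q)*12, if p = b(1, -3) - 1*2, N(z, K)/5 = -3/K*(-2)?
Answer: 0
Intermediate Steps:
b(S, J) = 4*J
N(z, K) = 30/K (N(z, K) = 5*(-3/K*(-2)) = 5*(6/K) = 30/K)
p = -14 (p = 4*(-3) - 1*2 = -12 - 2 = -14)
Q = -2 (Q = -2*(30/2 - 14) = -2*(30*(1/2) - 14) = -2*(15 - 14) = -2*1 = -2)
(0*Q)*12 = (0*(-2))*12 = 0*12 = 0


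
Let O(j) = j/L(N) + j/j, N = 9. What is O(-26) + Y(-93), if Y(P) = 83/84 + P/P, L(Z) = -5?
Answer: 3439/420 ≈ 8.1881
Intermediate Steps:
Y(P) = 167/84 (Y(P) = 83*(1/84) + 1 = 83/84 + 1 = 167/84)
O(j) = 1 - j/5 (O(j) = j/(-5) + j/j = j*(-⅕) + 1 = -j/5 + 1 = 1 - j/5)
O(-26) + Y(-93) = (1 - ⅕*(-26)) + 167/84 = (1 + 26/5) + 167/84 = 31/5 + 167/84 = 3439/420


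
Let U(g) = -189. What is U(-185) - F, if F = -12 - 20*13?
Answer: 83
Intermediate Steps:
F = -272 (F = -12 - 260 = -272)
U(-185) - F = -189 - 1*(-272) = -189 + 272 = 83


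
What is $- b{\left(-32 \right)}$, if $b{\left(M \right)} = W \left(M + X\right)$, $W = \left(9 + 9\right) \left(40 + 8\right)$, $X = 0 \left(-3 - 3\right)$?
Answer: $27648$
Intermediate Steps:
$X = 0$ ($X = 0 \left(-6\right) = 0$)
$W = 864$ ($W = 18 \cdot 48 = 864$)
$b{\left(M \right)} = 864 M$ ($b{\left(M \right)} = 864 \left(M + 0\right) = 864 M$)
$- b{\left(-32 \right)} = - 864 \left(-32\right) = \left(-1\right) \left(-27648\right) = 27648$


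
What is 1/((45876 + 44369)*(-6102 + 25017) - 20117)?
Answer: 1/1706964058 ≈ 5.8584e-10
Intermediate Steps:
1/((45876 + 44369)*(-6102 + 25017) - 20117) = 1/(90245*18915 - 20117) = 1/(1706984175 - 20117) = 1/1706964058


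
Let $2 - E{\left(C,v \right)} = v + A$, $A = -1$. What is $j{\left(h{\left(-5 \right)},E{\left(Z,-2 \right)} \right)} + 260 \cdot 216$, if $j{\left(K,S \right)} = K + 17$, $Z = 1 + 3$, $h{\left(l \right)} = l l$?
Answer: $56202$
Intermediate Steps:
$h{\left(l \right)} = l^{2}$
$Z = 4$
$E{\left(C,v \right)} = 3 - v$ ($E{\left(C,v \right)} = 2 - \left(v - 1\right) = 2 - \left(-1 + v\right) = 3 - v$)
$j{\left(K,S \right)} = 17 + K$
$j{\left(h{\left(-5 \right)},E{\left(Z,-2 \right)} \right)} + 260 \cdot 216 = \left(17 + \left(-5\right)^{2}\right) + 260 \cdot 216 = \left(17 + 25\right) + 56160 = 42 + 56160 = 56202$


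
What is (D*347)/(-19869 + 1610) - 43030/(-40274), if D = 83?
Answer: -14394104/28283191 ≈ -0.50893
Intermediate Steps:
(D*347)/(-19869 + 1610) - 43030/(-40274) = (83*347)/(-19869 + 1610) - 43030/(-40274) = 28801/(-18259) - 43030*(-1/40274) = 28801*(-1/18259) + 1655/1549 = -28801/18259 + 1655/1549 = -14394104/28283191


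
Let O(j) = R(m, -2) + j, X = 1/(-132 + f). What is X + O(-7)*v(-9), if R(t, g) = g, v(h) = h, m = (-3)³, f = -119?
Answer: 20330/251 ≈ 80.996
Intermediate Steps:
m = -27
X = -1/251 (X = 1/(-132 - 119) = 1/(-251) = -1/251 ≈ -0.0039841)
O(j) = -2 + j
X + O(-7)*v(-9) = -1/251 + (-2 - 7)*(-9) = -1/251 - 9*(-9) = -1/251 + 81 = 20330/251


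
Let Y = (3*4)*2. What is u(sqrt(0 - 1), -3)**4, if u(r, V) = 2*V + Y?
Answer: 104976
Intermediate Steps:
Y = 24 (Y = 12*2 = 24)
u(r, V) = 24 + 2*V (u(r, V) = 2*V + 24 = 24 + 2*V)
u(sqrt(0 - 1), -3)**4 = (24 + 2*(-3))**4 = (24 - 6)**4 = 18**4 = 104976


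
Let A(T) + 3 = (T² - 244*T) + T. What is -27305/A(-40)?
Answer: -27305/11317 ≈ -2.4127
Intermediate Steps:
A(T) = -3 + T² - 243*T (A(T) = -3 + ((T² - 244*T) + T) = -3 + (T² - 243*T) = -3 + T² - 243*T)
-27305/A(-40) = -27305/(-3 + (-40)² - 243*(-40)) = -27305/(-3 + 1600 + 9720) = -27305/11317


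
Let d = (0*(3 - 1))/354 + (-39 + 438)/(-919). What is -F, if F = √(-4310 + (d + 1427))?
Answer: -2*I*√608809011/919 ≈ -53.698*I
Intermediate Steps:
d = -399/919 (d = (0*2)*(1/354) + 399*(-1/919) = 0*(1/354) - 399/919 = 0 - 399/919 = -399/919 ≈ -0.43417)
F = 2*I*√608809011/919 (F = √(-4310 + (-399/919 + 1427)) = √(-4310 + 1311014/919) = √(-2649876/919) = 2*I*√608809011/919 ≈ 53.698*I)
-F = -2*I*√608809011/919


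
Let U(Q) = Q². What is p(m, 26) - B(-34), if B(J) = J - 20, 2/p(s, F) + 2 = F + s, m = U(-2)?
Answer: 757/14 ≈ 54.071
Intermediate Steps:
m = 4 (m = (-2)² = 4)
p(s, F) = 2/(-2 + F + s) (p(s, F) = 2/(-2 + (F + s)) = 2/(-2 + F + s))
B(J) = -20 + J
p(m, 26) - B(-34) = 2/(-2 + 26 + 4) - (-20 - 34) = 2/28 - 1*(-54) = 2*(1/28) + 54 = 1/14 + 54 = 757/14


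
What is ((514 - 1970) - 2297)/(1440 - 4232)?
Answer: 3753/2792 ≈ 1.3442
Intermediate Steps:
((514 - 1970) - 2297)/(1440 - 4232) = (-1456 - 2297)/(-2792) = -3753*(-1/2792) = 3753/2792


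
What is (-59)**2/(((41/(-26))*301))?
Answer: -90506/12341 ≈ -7.3338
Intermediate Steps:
(-59)**2/(((41/(-26))*301)) = 3481/(((41*(-1/26))*301)) = 3481/((-41/26*301)) = 3481/(-12341/26) = 3481*(-26/12341) = -90506/12341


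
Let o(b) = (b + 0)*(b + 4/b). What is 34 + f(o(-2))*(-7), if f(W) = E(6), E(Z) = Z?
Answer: -8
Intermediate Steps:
o(b) = b*(b + 4/b)
f(W) = 6
34 + f(o(-2))*(-7) = 34 + 6*(-7) = 34 - 42 = -8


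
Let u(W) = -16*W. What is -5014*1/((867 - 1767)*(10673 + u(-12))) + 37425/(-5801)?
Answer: -182965638143/28362539250 ≈ -6.4510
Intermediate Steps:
-5014*1/((867 - 1767)*(10673 + u(-12))) + 37425/(-5801) = -5014*1/((867 - 1767)*(10673 - 16*(-12))) + 37425/(-5801) = -5014*(-1/(900*(10673 + 192))) + 37425*(-1/5801) = -5014/(10865*(-900)) - 37425/5801 = -5014/(-9778500) - 37425/5801 = -5014*(-1/9778500) - 37425/5801 = 2507/4889250 - 37425/5801 = -182965638143/28362539250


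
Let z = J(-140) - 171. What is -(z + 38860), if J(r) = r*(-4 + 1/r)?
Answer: -39250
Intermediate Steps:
z = 390 (z = (1 - 4*(-140)) - 171 = (1 + 560) - 171 = 561 - 171 = 390)
-(z + 38860) = -(390 + 38860) = -1*39250 = -39250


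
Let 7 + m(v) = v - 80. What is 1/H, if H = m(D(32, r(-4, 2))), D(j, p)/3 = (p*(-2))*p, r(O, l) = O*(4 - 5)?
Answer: -1/183 ≈ -0.0054645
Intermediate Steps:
r(O, l) = -O (r(O, l) = O*(-1) = -O)
D(j, p) = -6*p² (D(j, p) = 3*((p*(-2))*p) = 3*((-2*p)*p) = 3*(-2*p²) = -6*p²)
m(v) = -87 + v (m(v) = -7 + (v - 80) = -7 + (-80 + v) = -87 + v)
H = -183 (H = -87 - 6*(-1*(-4))² = -87 - 6*4² = -87 - 6*16 = -87 - 96 = -183)
1/H = 1/(-183) = -1/183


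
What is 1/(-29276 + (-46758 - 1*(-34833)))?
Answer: -1/41201 ≈ -2.4271e-5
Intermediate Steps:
1/(-29276 + (-46758 - 1*(-34833))) = 1/(-29276 + (-46758 + 34833)) = 1/(-29276 - 11925) = 1/(-41201) = -1/41201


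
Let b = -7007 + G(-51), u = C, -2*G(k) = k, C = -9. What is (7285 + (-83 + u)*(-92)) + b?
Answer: 17535/2 ≈ 8767.5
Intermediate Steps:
G(k) = -k/2
u = -9
b = -13963/2 (b = -7007 - ½*(-51) = -7007 + 51/2 = -13963/2 ≈ -6981.5)
(7285 + (-83 + u)*(-92)) + b = (7285 + (-83 - 9)*(-92)) - 13963/2 = (7285 - 92*(-92)) - 13963/2 = (7285 + 8464) - 13963/2 = 15749 - 13963/2 = 17535/2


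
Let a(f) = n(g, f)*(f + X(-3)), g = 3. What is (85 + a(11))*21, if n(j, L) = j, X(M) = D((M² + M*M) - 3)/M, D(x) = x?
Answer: 2163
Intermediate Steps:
X(M) = (-3 + 2*M²)/M (X(M) = ((M² + M*M) - 3)/M = ((M² + M²) - 3)/M = (2*M² - 3)/M = (-3 + 2*M²)/M)
a(f) = -15 + 3*f (a(f) = 3*(f + (-3/(-3) + 2*(-3))) = 3*(f + (-3*(-⅓) - 6)) = 3*(f + (1 - 6)) = 3*(f - 5) = 3*(-5 + f) = -15 + 3*f)
(85 + a(11))*21 = (85 + (-15 + 3*11))*21 = (85 + (-15 + 33))*21 = (85 + 18)*21 = 103*21 = 2163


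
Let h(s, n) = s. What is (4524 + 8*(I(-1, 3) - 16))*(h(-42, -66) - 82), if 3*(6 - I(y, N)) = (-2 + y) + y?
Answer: -1657136/3 ≈ -5.5238e+5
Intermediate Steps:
I(y, N) = 20/3 - 2*y/3 (I(y, N) = 6 - ((-2 + y) + y)/3 = 6 - (-2 + 2*y)/3 = 6 + (⅔ - 2*y/3) = 20/3 - 2*y/3)
(4524 + 8*(I(-1, 3) - 16))*(h(-42, -66) - 82) = (4524 + 8*((20/3 - ⅔*(-1)) - 16))*(-42 - 82) = (4524 + 8*((20/3 + ⅔) - 16))*(-124) = (4524 + 8*(22/3 - 16))*(-124) = (4524 + 8*(-26/3))*(-124) = (4524 - 208/3)*(-124) = (13364/3)*(-124) = -1657136/3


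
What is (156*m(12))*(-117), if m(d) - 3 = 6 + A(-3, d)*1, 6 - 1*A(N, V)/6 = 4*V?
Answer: 4435236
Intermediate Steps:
A(N, V) = 36 - 24*V
m(d) = 45 - 24*d (m(d) = 3 + (6 + (36 - 24*d)*1) = 3 + (6 + (36 - 24*d)) = 3 + (42 - 24*d) = 45 - 24*d)
(156*m(12))*(-117) = (156*(45 - 24*12))*(-117) = (156*(45 - 288))*(-117) = (156*(-243))*(-117) = -37908*(-117) = 4435236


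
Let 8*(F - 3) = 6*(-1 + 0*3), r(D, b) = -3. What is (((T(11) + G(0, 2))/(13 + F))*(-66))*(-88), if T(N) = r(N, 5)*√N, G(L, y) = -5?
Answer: -116160/61 - 69696*√11/61 ≈ -5693.7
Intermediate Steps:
F = 9/4 (F = 3 + (6*(-1 + 0*3))/8 = 3 + (6*(-1 + 0))/8 = 3 + (6*(-1))/8 = 3 + (⅛)*(-6) = 3 - ¾ = 9/4 ≈ 2.2500)
T(N) = -3*√N
(((T(11) + G(0, 2))/(13 + F))*(-66))*(-88) = (((-3*√11 - 5)/(13 + 9/4))*(-66))*(-88) = (((-5 - 3*√11)/(61/4))*(-66))*(-88) = (((-5 - 3*√11)*(4/61))*(-66))*(-88) = ((-20/61 - 12*√11/61)*(-66))*(-88) = (1320/61 + 792*√11/61)*(-88) = -116160/61 - 69696*√11/61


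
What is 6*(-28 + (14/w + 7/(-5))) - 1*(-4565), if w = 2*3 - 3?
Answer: 22083/5 ≈ 4416.6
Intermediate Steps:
w = 3 (w = 6 - 3 = 3)
6*(-28 + (14/w + 7/(-5))) - 1*(-4565) = 6*(-28 + (14/3 + 7/(-5))) - 1*(-4565) = 6*(-28 + (14*(⅓) + 7*(-⅕))) + 4565 = 6*(-28 + (14/3 - 7/5)) + 4565 = 6*(-28 + 49/15) + 4565 = 6*(-371/15) + 4565 = -742/5 + 4565 = 22083/5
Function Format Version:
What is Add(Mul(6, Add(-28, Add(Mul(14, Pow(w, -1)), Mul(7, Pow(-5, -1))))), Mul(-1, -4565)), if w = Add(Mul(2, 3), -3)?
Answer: Rational(22083, 5) ≈ 4416.6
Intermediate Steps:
w = 3 (w = Add(6, -3) = 3)
Add(Mul(6, Add(-28, Add(Mul(14, Pow(w, -1)), Mul(7, Pow(-5, -1))))), Mul(-1, -4565)) = Add(Mul(6, Add(-28, Add(Mul(14, Pow(3, -1)), Mul(7, Pow(-5, -1))))), Mul(-1, -4565)) = Add(Mul(6, Add(-28, Add(Mul(14, Rational(1, 3)), Mul(7, Rational(-1, 5))))), 4565) = Add(Mul(6, Add(-28, Add(Rational(14, 3), Rational(-7, 5)))), 4565) = Add(Mul(6, Add(-28, Rational(49, 15))), 4565) = Add(Mul(6, Rational(-371, 15)), 4565) = Add(Rational(-742, 5), 4565) = Rational(22083, 5)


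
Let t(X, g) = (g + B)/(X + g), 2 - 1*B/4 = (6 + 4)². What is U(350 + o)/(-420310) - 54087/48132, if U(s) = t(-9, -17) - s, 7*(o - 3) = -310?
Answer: -1758033727/1565444595 ≈ -1.1230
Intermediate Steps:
o = -289/7 (o = 3 + (⅐)*(-310) = 3 - 310/7 = -289/7 ≈ -41.286)
B = -392 (B = 8 - 4*(6 + 4)² = 8 - 4*10² = 8 - 4*100 = 8 - 400 = -392)
t(X, g) = (-392 + g)/(X + g) (t(X, g) = (g - 392)/(X + g) = (-392 + g)/(X + g))
U(s) = 409/26 - s (U(s) = (-392 - 17)/(-9 - 17) - s = -409/(-26) - s = -1/26*(-409) - s = 409/26 - s)
U(350 + o)/(-420310) - 54087/48132 = (409/26 - (350 - 289/7))/(-420310) - 54087/48132 = (409/26 - 1*2161/7)*(-1/420310) - 54087*1/48132 = (409/26 - 2161/7)*(-1/420310) - 18029/16044 = -53323/182*(-1/420310) - 18029/16044 = 53323/76496420 - 18029/16044 = -1758033727/1565444595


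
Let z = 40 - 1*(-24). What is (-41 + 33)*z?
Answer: -512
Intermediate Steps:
z = 64 (z = 40 + 24 = 64)
(-41 + 33)*z = (-41 + 33)*64 = -8*64 = -512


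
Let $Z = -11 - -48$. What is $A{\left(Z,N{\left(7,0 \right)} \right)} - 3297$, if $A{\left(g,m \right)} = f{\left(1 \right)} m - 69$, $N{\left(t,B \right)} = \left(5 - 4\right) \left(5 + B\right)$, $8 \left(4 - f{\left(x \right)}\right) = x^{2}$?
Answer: $- \frac{26773}{8} \approx -3346.6$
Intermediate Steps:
$f{\left(x \right)} = 4 - \frac{x^{2}}{8}$
$N{\left(t,B \right)} = 5 + B$ ($N{\left(t,B \right)} = 1 \left(5 + B\right) = 5 + B$)
$Z = 37$ ($Z = -11 + 48 = 37$)
$A{\left(g,m \right)} = -69 + \frac{31 m}{8}$ ($A{\left(g,m \right)} = \left(4 - \frac{1^{2}}{8}\right) m - 69 = \left(4 - \frac{1}{8}\right) m - 69 = \frac{31 m}{8} - 69 = -69 + \frac{31 m}{8}$)
$A{\left(Z,N{\left(7,0 \right)} \right)} - 3297 = \left(-69 + \frac{31 \left(5 + 0\right)}{8}\right) - 3297 = \left(-69 + \frac{31}{8} \cdot 5\right) - 3297 = \left(-69 + \frac{155}{8}\right) - 3297 = - \frac{397}{8} - 3297 = - \frac{26773}{8}$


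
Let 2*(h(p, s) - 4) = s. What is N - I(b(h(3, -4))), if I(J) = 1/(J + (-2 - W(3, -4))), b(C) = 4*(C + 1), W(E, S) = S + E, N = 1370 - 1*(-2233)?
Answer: 39632/11 ≈ 3602.9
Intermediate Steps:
h(p, s) = 4 + s/2
N = 3603 (N = 1370 + 2233 = 3603)
W(E, S) = E + S
b(C) = 4 + 4*C (b(C) = 4*(1 + C) = 4 + 4*C)
I(J) = 1/(-1 + J) (I(J) = 1/(J + (-2 - (3 - 4))) = 1/(J + (-2 - 1*(-1))) = 1/(J + (-2 + 1)) = 1/(J - 1) = 1/(-1 + J))
N - I(b(h(3, -4))) = 3603 - 1/(-1 + (4 + 4*(4 + (½)*(-4)))) = 3603 - 1/(-1 + (4 + 4*(4 - 2))) = 3603 - 1/(-1 + (4 + 4*2)) = 3603 - 1/(-1 + (4 + 8)) = 3603 - 1/(-1 + 12) = 3603 - 1/11 = 39632/11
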